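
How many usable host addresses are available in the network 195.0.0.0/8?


Host bits = 32 - 8 = 24
Total addresses = 2^24 = 16777216
Usable = total - 2 (network and broadcast)
Usable hosts: 16777214


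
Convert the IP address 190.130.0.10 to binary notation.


190 = 10111110
130 = 10000010
0 = 00000000
10 = 00001010
Binary: 10111110.10000010.00000000.00001010


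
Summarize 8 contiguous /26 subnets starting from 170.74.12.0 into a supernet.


Original prefix: /26
Number of subnets: 8 = 2^3
New prefix = 26 - 3 = 23
Supernet: 170.74.12.0/23


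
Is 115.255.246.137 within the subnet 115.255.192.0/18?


Subnet network: 115.255.192.0
Test IP AND mask: 115.255.192.0
Yes, 115.255.246.137 is in 115.255.192.0/18


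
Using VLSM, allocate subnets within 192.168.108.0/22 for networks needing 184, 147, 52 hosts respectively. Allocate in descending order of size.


184 hosts -> /24 (254 usable): 192.168.108.0/24
147 hosts -> /24 (254 usable): 192.168.109.0/24
52 hosts -> /26 (62 usable): 192.168.110.0/26
Allocation: 192.168.108.0/24 (184 hosts, 254 usable); 192.168.109.0/24 (147 hosts, 254 usable); 192.168.110.0/26 (52 hosts, 62 usable)


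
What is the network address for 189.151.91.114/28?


IP:   10111101.10010111.01011011.01110010
Mask: 11111111.11111111.11111111.11110000
AND operation:
Net:  10111101.10010111.01011011.01110000
Network: 189.151.91.112/28


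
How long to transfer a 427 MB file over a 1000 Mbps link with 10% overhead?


Effective throughput = 1000 * (1 - 10/100) = 900 Mbps
File size in Mb = 427 * 8 = 3416 Mb
Time = 3416 / 900
Time = 3.7956 seconds


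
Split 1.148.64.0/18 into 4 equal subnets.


New prefix = 18 + 2 = 20
Each subnet has 4096 addresses
  1.148.64.0/20
  1.148.80.0/20
  1.148.96.0/20
  1.148.112.0/20
Subnets: 1.148.64.0/20, 1.148.80.0/20, 1.148.96.0/20, 1.148.112.0/20


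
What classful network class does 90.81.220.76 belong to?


First octet: 90
Binary: 01011010
0xxxxxxx -> Class A (1-126)
Class A, default mask 255.0.0.0 (/8)


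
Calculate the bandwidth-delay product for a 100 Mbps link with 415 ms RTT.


BDP = bandwidth * RTT
= 100 Mbps * 415 ms
= 100 * 1e6 * 415 / 1000 bits
= 41500000 bits
= 5187500 bytes
= 5065.918 KB
BDP = 41500000 bits (5187500 bytes)


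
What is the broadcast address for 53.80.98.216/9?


Network: 53.0.0.0/9
Host bits = 23
Set all host bits to 1:
Broadcast: 53.127.255.255


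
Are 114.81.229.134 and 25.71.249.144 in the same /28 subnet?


Mask: 255.255.255.240
114.81.229.134 AND mask = 114.81.229.128
25.71.249.144 AND mask = 25.71.249.144
No, different subnets (114.81.229.128 vs 25.71.249.144)


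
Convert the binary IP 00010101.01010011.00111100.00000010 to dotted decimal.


00010101 = 21
01010011 = 83
00111100 = 60
00000010 = 2
IP: 21.83.60.2


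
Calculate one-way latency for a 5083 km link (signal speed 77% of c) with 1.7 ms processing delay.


Speed = 0.77 * 3e5 km/s = 231000 km/s
Propagation delay = 5083 / 231000 = 0.022 s = 22.0043 ms
Processing delay = 1.7 ms
Total one-way latency = 23.7043 ms


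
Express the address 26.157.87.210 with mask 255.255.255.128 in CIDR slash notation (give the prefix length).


Binary: 11111111.11111111.11111111.10000000
Count leading 1s
Prefix: /25


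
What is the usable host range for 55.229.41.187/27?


Network: 55.229.41.160
Broadcast: 55.229.41.191
First usable = network + 1
Last usable = broadcast - 1
Range: 55.229.41.161 to 55.229.41.190


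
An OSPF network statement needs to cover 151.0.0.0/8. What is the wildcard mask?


Subnet mask: 255.0.0.0
Wildcard = 255.255.255.255 - subnet mask
255 - 255 = 0
255 - 0 = 255
255 - 0 = 255
255 - 0 = 255
Wildcard: 0.255.255.255


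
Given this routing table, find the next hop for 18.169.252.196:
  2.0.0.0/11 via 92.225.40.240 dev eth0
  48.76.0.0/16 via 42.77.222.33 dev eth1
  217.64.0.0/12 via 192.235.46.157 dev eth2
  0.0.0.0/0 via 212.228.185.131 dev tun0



Longest prefix match for 18.169.252.196:
  /11 2.0.0.0: no
  /16 48.76.0.0: no
  /12 217.64.0.0: no
  /0 0.0.0.0: MATCH
Selected: next-hop 212.228.185.131 via tun0 (matched /0)


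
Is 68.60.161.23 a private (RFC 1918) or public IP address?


RFC 1918 private ranges:
  10.0.0.0/8 (10.0.0.0 - 10.255.255.255)
  172.16.0.0/12 (172.16.0.0 - 172.31.255.255)
  192.168.0.0/16 (192.168.0.0 - 192.168.255.255)
Public (not in any RFC 1918 range)


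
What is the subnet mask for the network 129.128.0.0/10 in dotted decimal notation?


/10 means 10 network bits, 22 host bits
Binary: 11111111110000000000000000000000
Mask: 255.192.0.0


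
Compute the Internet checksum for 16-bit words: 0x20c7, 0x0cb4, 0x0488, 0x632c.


Sum all words (with carry folding):
+ 0x20c7 = 0x20c7
+ 0x0cb4 = 0x2d7b
+ 0x0488 = 0x3203
+ 0x632c = 0x952f
One's complement: ~0x952f
Checksum = 0x6ad0


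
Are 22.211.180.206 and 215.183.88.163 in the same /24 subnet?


Mask: 255.255.255.0
22.211.180.206 AND mask = 22.211.180.0
215.183.88.163 AND mask = 215.183.88.0
No, different subnets (22.211.180.0 vs 215.183.88.0)


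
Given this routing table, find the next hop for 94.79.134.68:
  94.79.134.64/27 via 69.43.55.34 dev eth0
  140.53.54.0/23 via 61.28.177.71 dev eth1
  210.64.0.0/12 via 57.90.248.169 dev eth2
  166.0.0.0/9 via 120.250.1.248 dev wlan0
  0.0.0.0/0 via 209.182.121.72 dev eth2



Longest prefix match for 94.79.134.68:
  /27 94.79.134.64: MATCH
  /23 140.53.54.0: no
  /12 210.64.0.0: no
  /9 166.0.0.0: no
  /0 0.0.0.0: MATCH
Selected: next-hop 69.43.55.34 via eth0 (matched /27)


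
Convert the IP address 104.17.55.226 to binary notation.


104 = 01101000
17 = 00010001
55 = 00110111
226 = 11100010
Binary: 01101000.00010001.00110111.11100010


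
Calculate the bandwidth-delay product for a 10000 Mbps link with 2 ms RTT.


BDP = bandwidth * RTT
= 10000 Mbps * 2 ms
= 10000 * 1e6 * 2 / 1000 bits
= 20000000 bits
= 2500000 bytes
= 2441.4062 KB
BDP = 20000000 bits (2500000 bytes)


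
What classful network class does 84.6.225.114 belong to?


First octet: 84
Binary: 01010100
0xxxxxxx -> Class A (1-126)
Class A, default mask 255.0.0.0 (/8)


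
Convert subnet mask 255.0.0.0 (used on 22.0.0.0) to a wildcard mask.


Subnet mask: 255.0.0.0
Wildcard = 255.255.255.255 - subnet mask
255 - 255 = 0
255 - 0 = 255
255 - 0 = 255
255 - 0 = 255
Wildcard: 0.255.255.255


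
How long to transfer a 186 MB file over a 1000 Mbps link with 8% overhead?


Effective throughput = 1000 * (1 - 8/100) = 920 Mbps
File size in Mb = 186 * 8 = 1488 Mb
Time = 1488 / 920
Time = 1.6174 seconds


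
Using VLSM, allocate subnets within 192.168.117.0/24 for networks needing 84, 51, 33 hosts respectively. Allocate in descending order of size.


84 hosts -> /25 (126 usable): 192.168.117.0/25
51 hosts -> /26 (62 usable): 192.168.117.128/26
33 hosts -> /26 (62 usable): 192.168.117.192/26
Allocation: 192.168.117.0/25 (84 hosts, 126 usable); 192.168.117.128/26 (51 hosts, 62 usable); 192.168.117.192/26 (33 hosts, 62 usable)


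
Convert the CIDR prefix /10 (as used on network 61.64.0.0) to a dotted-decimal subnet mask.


/10 means 10 network bits, 22 host bits
Binary: 11111111110000000000000000000000
Mask: 255.192.0.0


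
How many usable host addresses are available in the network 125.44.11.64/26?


Host bits = 32 - 26 = 6
Total addresses = 2^6 = 64
Usable = total - 2 (network and broadcast)
Usable hosts: 62


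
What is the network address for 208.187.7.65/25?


IP:   11010000.10111011.00000111.01000001
Mask: 11111111.11111111.11111111.10000000
AND operation:
Net:  11010000.10111011.00000111.00000000
Network: 208.187.7.0/25


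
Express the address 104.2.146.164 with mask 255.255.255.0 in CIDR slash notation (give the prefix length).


Binary: 11111111.11111111.11111111.00000000
Count leading 1s
Prefix: /24


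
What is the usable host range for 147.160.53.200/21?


Network: 147.160.48.0
Broadcast: 147.160.55.255
First usable = network + 1
Last usable = broadcast - 1
Range: 147.160.48.1 to 147.160.55.254


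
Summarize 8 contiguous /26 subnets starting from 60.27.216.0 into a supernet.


Original prefix: /26
Number of subnets: 8 = 2^3
New prefix = 26 - 3 = 23
Supernet: 60.27.216.0/23


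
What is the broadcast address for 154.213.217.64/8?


Network: 154.0.0.0/8
Host bits = 24
Set all host bits to 1:
Broadcast: 154.255.255.255


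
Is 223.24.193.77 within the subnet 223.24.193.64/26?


Subnet network: 223.24.193.64
Test IP AND mask: 223.24.193.64
Yes, 223.24.193.77 is in 223.24.193.64/26


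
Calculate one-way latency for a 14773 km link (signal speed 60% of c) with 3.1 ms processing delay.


Speed = 0.6 * 3e5 km/s = 180000 km/s
Propagation delay = 14773 / 180000 = 0.0821 s = 82.0722 ms
Processing delay = 3.1 ms
Total one-way latency = 85.1722 ms


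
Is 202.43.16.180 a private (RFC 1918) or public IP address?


RFC 1918 private ranges:
  10.0.0.0/8 (10.0.0.0 - 10.255.255.255)
  172.16.0.0/12 (172.16.0.0 - 172.31.255.255)
  192.168.0.0/16 (192.168.0.0 - 192.168.255.255)
Public (not in any RFC 1918 range)


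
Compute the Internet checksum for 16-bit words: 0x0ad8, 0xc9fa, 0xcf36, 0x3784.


Sum all words (with carry folding):
+ 0x0ad8 = 0x0ad8
+ 0xc9fa = 0xd4d2
+ 0xcf36 = 0xa409
+ 0x3784 = 0xdb8d
One's complement: ~0xdb8d
Checksum = 0x2472


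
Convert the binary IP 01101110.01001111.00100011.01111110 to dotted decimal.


01101110 = 110
01001111 = 79
00100011 = 35
01111110 = 126
IP: 110.79.35.126


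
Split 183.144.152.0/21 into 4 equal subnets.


New prefix = 21 + 2 = 23
Each subnet has 512 addresses
  183.144.152.0/23
  183.144.154.0/23
  183.144.156.0/23
  183.144.158.0/23
Subnets: 183.144.152.0/23, 183.144.154.0/23, 183.144.156.0/23, 183.144.158.0/23


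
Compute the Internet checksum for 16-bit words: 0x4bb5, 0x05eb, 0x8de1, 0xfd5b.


Sum all words (with carry folding):
+ 0x4bb5 = 0x4bb5
+ 0x05eb = 0x51a0
+ 0x8de1 = 0xdf81
+ 0xfd5b = 0xdcdd
One's complement: ~0xdcdd
Checksum = 0x2322


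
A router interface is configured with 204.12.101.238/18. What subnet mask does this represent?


/18 means 18 network bits, 14 host bits
Binary: 11111111111111111100000000000000
Mask: 255.255.192.0


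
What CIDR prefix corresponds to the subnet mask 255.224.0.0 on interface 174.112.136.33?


Binary: 11111111.11100000.00000000.00000000
Count leading 1s
Prefix: /11


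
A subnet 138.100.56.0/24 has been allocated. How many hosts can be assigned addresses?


Host bits = 32 - 24 = 8
Total addresses = 2^8 = 256
Usable = total - 2 (network and broadcast)
Usable hosts: 254


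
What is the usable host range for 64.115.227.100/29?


Network: 64.115.227.96
Broadcast: 64.115.227.103
First usable = network + 1
Last usable = broadcast - 1
Range: 64.115.227.97 to 64.115.227.102


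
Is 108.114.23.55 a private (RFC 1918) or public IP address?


RFC 1918 private ranges:
  10.0.0.0/8 (10.0.0.0 - 10.255.255.255)
  172.16.0.0/12 (172.16.0.0 - 172.31.255.255)
  192.168.0.0/16 (192.168.0.0 - 192.168.255.255)
Public (not in any RFC 1918 range)


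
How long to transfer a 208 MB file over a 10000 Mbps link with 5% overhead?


Effective throughput = 10000 * (1 - 5/100) = 9500 Mbps
File size in Mb = 208 * 8 = 1664 Mb
Time = 1664 / 9500
Time = 0.1752 seconds


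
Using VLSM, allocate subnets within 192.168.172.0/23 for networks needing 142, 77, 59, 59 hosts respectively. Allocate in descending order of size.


142 hosts -> /24 (254 usable): 192.168.172.0/24
77 hosts -> /25 (126 usable): 192.168.173.0/25
59 hosts -> /26 (62 usable): 192.168.173.128/26
59 hosts -> /26 (62 usable): 192.168.173.192/26
Allocation: 192.168.172.0/24 (142 hosts, 254 usable); 192.168.173.0/25 (77 hosts, 126 usable); 192.168.173.128/26 (59 hosts, 62 usable); 192.168.173.192/26 (59 hosts, 62 usable)


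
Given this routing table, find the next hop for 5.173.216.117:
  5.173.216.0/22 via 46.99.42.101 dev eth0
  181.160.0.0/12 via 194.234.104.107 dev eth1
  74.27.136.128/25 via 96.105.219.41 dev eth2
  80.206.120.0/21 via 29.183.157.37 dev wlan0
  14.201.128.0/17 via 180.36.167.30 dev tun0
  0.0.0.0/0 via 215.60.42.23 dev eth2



Longest prefix match for 5.173.216.117:
  /22 5.173.216.0: MATCH
  /12 181.160.0.0: no
  /25 74.27.136.128: no
  /21 80.206.120.0: no
  /17 14.201.128.0: no
  /0 0.0.0.0: MATCH
Selected: next-hop 46.99.42.101 via eth0 (matched /22)


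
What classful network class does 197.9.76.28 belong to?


First octet: 197
Binary: 11000101
110xxxxx -> Class C (192-223)
Class C, default mask 255.255.255.0 (/24)


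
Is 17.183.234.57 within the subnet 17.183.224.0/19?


Subnet network: 17.183.224.0
Test IP AND mask: 17.183.224.0
Yes, 17.183.234.57 is in 17.183.224.0/19


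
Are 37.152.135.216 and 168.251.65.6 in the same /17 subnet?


Mask: 255.255.128.0
37.152.135.216 AND mask = 37.152.128.0
168.251.65.6 AND mask = 168.251.0.0
No, different subnets (37.152.128.0 vs 168.251.0.0)


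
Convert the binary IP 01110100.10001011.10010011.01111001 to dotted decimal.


01110100 = 116
10001011 = 139
10010011 = 147
01111001 = 121
IP: 116.139.147.121


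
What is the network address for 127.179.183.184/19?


IP:   01111111.10110011.10110111.10111000
Mask: 11111111.11111111.11100000.00000000
AND operation:
Net:  01111111.10110011.10100000.00000000
Network: 127.179.160.0/19


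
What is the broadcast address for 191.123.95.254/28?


Network: 191.123.95.240/28
Host bits = 4
Set all host bits to 1:
Broadcast: 191.123.95.255


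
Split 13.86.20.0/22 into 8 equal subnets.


New prefix = 22 + 3 = 25
Each subnet has 128 addresses
  13.86.20.0/25
  13.86.20.128/25
  13.86.21.0/25
  13.86.21.128/25
  13.86.22.0/25
  13.86.22.128/25
  13.86.23.0/25
  13.86.23.128/25
Subnets: 13.86.20.0/25, 13.86.20.128/25, 13.86.21.0/25, 13.86.21.128/25, 13.86.22.0/25, 13.86.22.128/25, 13.86.23.0/25, 13.86.23.128/25


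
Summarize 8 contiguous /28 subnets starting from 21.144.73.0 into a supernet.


Original prefix: /28
Number of subnets: 8 = 2^3
New prefix = 28 - 3 = 25
Supernet: 21.144.73.0/25


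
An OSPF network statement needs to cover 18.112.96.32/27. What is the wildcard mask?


Subnet mask: 255.255.255.224
Wildcard = 255.255.255.255 - subnet mask
255 - 255 = 0
255 - 255 = 0
255 - 255 = 0
255 - 224 = 31
Wildcard: 0.0.0.31


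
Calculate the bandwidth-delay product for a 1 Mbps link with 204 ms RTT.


BDP = bandwidth * RTT
= 1 Mbps * 204 ms
= 1 * 1e6 * 204 / 1000 bits
= 204000 bits
= 25500 bytes
= 24.9023 KB
BDP = 204000 bits (25500 bytes)


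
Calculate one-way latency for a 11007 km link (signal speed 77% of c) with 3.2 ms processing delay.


Speed = 0.77 * 3e5 km/s = 231000 km/s
Propagation delay = 11007 / 231000 = 0.0476 s = 47.6494 ms
Processing delay = 3.2 ms
Total one-way latency = 50.8494 ms


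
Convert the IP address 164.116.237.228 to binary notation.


164 = 10100100
116 = 01110100
237 = 11101101
228 = 11100100
Binary: 10100100.01110100.11101101.11100100


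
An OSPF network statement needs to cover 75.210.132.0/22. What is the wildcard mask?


Subnet mask: 255.255.252.0
Wildcard = 255.255.255.255 - subnet mask
255 - 255 = 0
255 - 255 = 0
255 - 252 = 3
255 - 0 = 255
Wildcard: 0.0.3.255


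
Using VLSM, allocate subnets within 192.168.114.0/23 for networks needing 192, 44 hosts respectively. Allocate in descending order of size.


192 hosts -> /24 (254 usable): 192.168.114.0/24
44 hosts -> /26 (62 usable): 192.168.115.0/26
Allocation: 192.168.114.0/24 (192 hosts, 254 usable); 192.168.115.0/26 (44 hosts, 62 usable)


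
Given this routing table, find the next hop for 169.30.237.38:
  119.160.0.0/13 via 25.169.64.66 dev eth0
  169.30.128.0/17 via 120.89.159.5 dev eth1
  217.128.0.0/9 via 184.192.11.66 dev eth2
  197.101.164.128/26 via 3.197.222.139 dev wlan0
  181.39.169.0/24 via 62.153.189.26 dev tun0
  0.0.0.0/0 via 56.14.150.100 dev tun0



Longest prefix match for 169.30.237.38:
  /13 119.160.0.0: no
  /17 169.30.128.0: MATCH
  /9 217.128.0.0: no
  /26 197.101.164.128: no
  /24 181.39.169.0: no
  /0 0.0.0.0: MATCH
Selected: next-hop 120.89.159.5 via eth1 (matched /17)


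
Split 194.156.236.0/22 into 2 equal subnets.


New prefix = 22 + 1 = 23
Each subnet has 512 addresses
  194.156.236.0/23
  194.156.238.0/23
Subnets: 194.156.236.0/23, 194.156.238.0/23


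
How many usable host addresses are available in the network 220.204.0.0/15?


Host bits = 32 - 15 = 17
Total addresses = 2^17 = 131072
Usable = total - 2 (network and broadcast)
Usable hosts: 131070


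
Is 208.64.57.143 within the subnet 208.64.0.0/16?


Subnet network: 208.64.0.0
Test IP AND mask: 208.64.0.0
Yes, 208.64.57.143 is in 208.64.0.0/16


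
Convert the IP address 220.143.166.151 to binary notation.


220 = 11011100
143 = 10001111
166 = 10100110
151 = 10010111
Binary: 11011100.10001111.10100110.10010111


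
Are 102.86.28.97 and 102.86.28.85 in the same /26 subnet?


Mask: 255.255.255.192
102.86.28.97 AND mask = 102.86.28.64
102.86.28.85 AND mask = 102.86.28.64
Yes, same subnet (102.86.28.64)


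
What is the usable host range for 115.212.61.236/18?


Network: 115.212.0.0
Broadcast: 115.212.63.255
First usable = network + 1
Last usable = broadcast - 1
Range: 115.212.0.1 to 115.212.63.254


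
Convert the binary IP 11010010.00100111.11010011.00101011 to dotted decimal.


11010010 = 210
00100111 = 39
11010011 = 211
00101011 = 43
IP: 210.39.211.43


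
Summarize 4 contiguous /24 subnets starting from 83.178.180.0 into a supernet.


Original prefix: /24
Number of subnets: 4 = 2^2
New prefix = 24 - 2 = 22
Supernet: 83.178.180.0/22


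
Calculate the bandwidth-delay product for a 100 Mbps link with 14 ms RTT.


BDP = bandwidth * RTT
= 100 Mbps * 14 ms
= 100 * 1e6 * 14 / 1000 bits
= 1400000 bits
= 175000 bytes
= 170.8984 KB
BDP = 1400000 bits (175000 bytes)


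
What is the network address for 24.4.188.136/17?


IP:   00011000.00000100.10111100.10001000
Mask: 11111111.11111111.10000000.00000000
AND operation:
Net:  00011000.00000100.10000000.00000000
Network: 24.4.128.0/17


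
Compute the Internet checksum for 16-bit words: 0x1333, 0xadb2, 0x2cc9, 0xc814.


Sum all words (with carry folding):
+ 0x1333 = 0x1333
+ 0xadb2 = 0xc0e5
+ 0x2cc9 = 0xedae
+ 0xc814 = 0xb5c3
One's complement: ~0xb5c3
Checksum = 0x4a3c


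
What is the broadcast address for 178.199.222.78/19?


Network: 178.199.192.0/19
Host bits = 13
Set all host bits to 1:
Broadcast: 178.199.223.255


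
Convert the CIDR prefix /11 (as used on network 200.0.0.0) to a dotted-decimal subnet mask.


/11 means 11 network bits, 21 host bits
Binary: 11111111111000000000000000000000
Mask: 255.224.0.0


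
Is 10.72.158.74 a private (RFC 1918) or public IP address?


RFC 1918 private ranges:
  10.0.0.0/8 (10.0.0.0 - 10.255.255.255)
  172.16.0.0/12 (172.16.0.0 - 172.31.255.255)
  192.168.0.0/16 (192.168.0.0 - 192.168.255.255)
Private (in 10.0.0.0/8)


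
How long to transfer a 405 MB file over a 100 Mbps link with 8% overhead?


Effective throughput = 100 * (1 - 8/100) = 92 Mbps
File size in Mb = 405 * 8 = 3240 Mb
Time = 3240 / 92
Time = 35.2174 seconds


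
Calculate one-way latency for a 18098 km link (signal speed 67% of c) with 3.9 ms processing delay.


Speed = 0.67 * 3e5 km/s = 201000 km/s
Propagation delay = 18098 / 201000 = 0.09 s = 90.0398 ms
Processing delay = 3.9 ms
Total one-way latency = 93.9398 ms


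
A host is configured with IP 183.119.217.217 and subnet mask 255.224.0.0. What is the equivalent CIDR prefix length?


Binary: 11111111.11100000.00000000.00000000
Count leading 1s
Prefix: /11


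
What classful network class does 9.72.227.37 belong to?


First octet: 9
Binary: 00001001
0xxxxxxx -> Class A (1-126)
Class A, default mask 255.0.0.0 (/8)


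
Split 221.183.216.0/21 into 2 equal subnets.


New prefix = 21 + 1 = 22
Each subnet has 1024 addresses
  221.183.216.0/22
  221.183.220.0/22
Subnets: 221.183.216.0/22, 221.183.220.0/22


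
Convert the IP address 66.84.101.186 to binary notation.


66 = 01000010
84 = 01010100
101 = 01100101
186 = 10111010
Binary: 01000010.01010100.01100101.10111010


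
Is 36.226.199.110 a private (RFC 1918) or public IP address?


RFC 1918 private ranges:
  10.0.0.0/8 (10.0.0.0 - 10.255.255.255)
  172.16.0.0/12 (172.16.0.0 - 172.31.255.255)
  192.168.0.0/16 (192.168.0.0 - 192.168.255.255)
Public (not in any RFC 1918 range)


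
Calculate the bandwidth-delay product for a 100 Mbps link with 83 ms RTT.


BDP = bandwidth * RTT
= 100 Mbps * 83 ms
= 100 * 1e6 * 83 / 1000 bits
= 8300000 bits
= 1037500 bytes
= 1013.1836 KB
BDP = 8300000 bits (1037500 bytes)


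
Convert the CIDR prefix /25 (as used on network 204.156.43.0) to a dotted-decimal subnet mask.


/25 means 25 network bits, 7 host bits
Binary: 11111111111111111111111110000000
Mask: 255.255.255.128


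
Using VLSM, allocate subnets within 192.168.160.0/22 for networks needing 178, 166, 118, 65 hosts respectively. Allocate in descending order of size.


178 hosts -> /24 (254 usable): 192.168.160.0/24
166 hosts -> /24 (254 usable): 192.168.161.0/24
118 hosts -> /25 (126 usable): 192.168.162.0/25
65 hosts -> /25 (126 usable): 192.168.162.128/25
Allocation: 192.168.160.0/24 (178 hosts, 254 usable); 192.168.161.0/24 (166 hosts, 254 usable); 192.168.162.0/25 (118 hosts, 126 usable); 192.168.162.128/25 (65 hosts, 126 usable)


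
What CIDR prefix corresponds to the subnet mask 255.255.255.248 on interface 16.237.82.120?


Binary: 11111111.11111111.11111111.11111000
Count leading 1s
Prefix: /29


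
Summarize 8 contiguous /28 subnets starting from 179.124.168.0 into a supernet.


Original prefix: /28
Number of subnets: 8 = 2^3
New prefix = 28 - 3 = 25
Supernet: 179.124.168.0/25


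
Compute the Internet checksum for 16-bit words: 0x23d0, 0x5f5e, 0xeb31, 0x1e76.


Sum all words (with carry folding):
+ 0x23d0 = 0x23d0
+ 0x5f5e = 0x832e
+ 0xeb31 = 0x6e60
+ 0x1e76 = 0x8cd6
One's complement: ~0x8cd6
Checksum = 0x7329


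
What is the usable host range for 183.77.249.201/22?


Network: 183.77.248.0
Broadcast: 183.77.251.255
First usable = network + 1
Last usable = broadcast - 1
Range: 183.77.248.1 to 183.77.251.254


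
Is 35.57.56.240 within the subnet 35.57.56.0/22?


Subnet network: 35.57.56.0
Test IP AND mask: 35.57.56.0
Yes, 35.57.56.240 is in 35.57.56.0/22


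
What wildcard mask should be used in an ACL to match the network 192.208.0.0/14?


Subnet mask: 255.252.0.0
Wildcard = 255.255.255.255 - subnet mask
255 - 255 = 0
255 - 252 = 3
255 - 0 = 255
255 - 0 = 255
Wildcard: 0.3.255.255


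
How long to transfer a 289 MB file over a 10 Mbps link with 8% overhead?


Effective throughput = 10 * (1 - 8/100) = 9.2 Mbps
File size in Mb = 289 * 8 = 2312 Mb
Time = 2312 / 9.2
Time = 251.3043 seconds


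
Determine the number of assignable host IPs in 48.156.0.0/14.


Host bits = 32 - 14 = 18
Total addresses = 2^18 = 262144
Usable = total - 2 (network and broadcast)
Usable hosts: 262142


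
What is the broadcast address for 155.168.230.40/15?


Network: 155.168.0.0/15
Host bits = 17
Set all host bits to 1:
Broadcast: 155.169.255.255


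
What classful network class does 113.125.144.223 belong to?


First octet: 113
Binary: 01110001
0xxxxxxx -> Class A (1-126)
Class A, default mask 255.0.0.0 (/8)


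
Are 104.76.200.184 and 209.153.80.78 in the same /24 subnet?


Mask: 255.255.255.0
104.76.200.184 AND mask = 104.76.200.0
209.153.80.78 AND mask = 209.153.80.0
No, different subnets (104.76.200.0 vs 209.153.80.0)


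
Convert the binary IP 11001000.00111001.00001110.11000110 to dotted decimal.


11001000 = 200
00111001 = 57
00001110 = 14
11000110 = 198
IP: 200.57.14.198


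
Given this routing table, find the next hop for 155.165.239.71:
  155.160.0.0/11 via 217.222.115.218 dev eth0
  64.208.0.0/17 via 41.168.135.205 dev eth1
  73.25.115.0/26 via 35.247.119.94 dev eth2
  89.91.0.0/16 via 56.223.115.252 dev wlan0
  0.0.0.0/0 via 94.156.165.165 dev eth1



Longest prefix match for 155.165.239.71:
  /11 155.160.0.0: MATCH
  /17 64.208.0.0: no
  /26 73.25.115.0: no
  /16 89.91.0.0: no
  /0 0.0.0.0: MATCH
Selected: next-hop 217.222.115.218 via eth0 (matched /11)


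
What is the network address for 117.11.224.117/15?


IP:   01110101.00001011.11100000.01110101
Mask: 11111111.11111110.00000000.00000000
AND operation:
Net:  01110101.00001010.00000000.00000000
Network: 117.10.0.0/15


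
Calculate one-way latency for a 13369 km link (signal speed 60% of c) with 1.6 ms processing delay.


Speed = 0.6 * 3e5 km/s = 180000 km/s
Propagation delay = 13369 / 180000 = 0.0743 s = 74.2722 ms
Processing delay = 1.6 ms
Total one-way latency = 75.8722 ms


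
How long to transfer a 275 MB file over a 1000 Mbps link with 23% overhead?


Effective throughput = 1000 * (1 - 23/100) = 770 Mbps
File size in Mb = 275 * 8 = 2200 Mb
Time = 2200 / 770
Time = 2.8571 seconds


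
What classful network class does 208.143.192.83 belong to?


First octet: 208
Binary: 11010000
110xxxxx -> Class C (192-223)
Class C, default mask 255.255.255.0 (/24)


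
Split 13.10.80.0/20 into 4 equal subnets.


New prefix = 20 + 2 = 22
Each subnet has 1024 addresses
  13.10.80.0/22
  13.10.84.0/22
  13.10.88.0/22
  13.10.92.0/22
Subnets: 13.10.80.0/22, 13.10.84.0/22, 13.10.88.0/22, 13.10.92.0/22


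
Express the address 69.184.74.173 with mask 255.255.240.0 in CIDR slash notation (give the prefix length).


Binary: 11111111.11111111.11110000.00000000
Count leading 1s
Prefix: /20


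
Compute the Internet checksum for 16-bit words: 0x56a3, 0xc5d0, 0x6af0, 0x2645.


Sum all words (with carry folding):
+ 0x56a3 = 0x56a3
+ 0xc5d0 = 0x1c74
+ 0x6af0 = 0x8764
+ 0x2645 = 0xada9
One's complement: ~0xada9
Checksum = 0x5256


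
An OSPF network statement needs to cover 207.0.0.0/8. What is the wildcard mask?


Subnet mask: 255.0.0.0
Wildcard = 255.255.255.255 - subnet mask
255 - 255 = 0
255 - 0 = 255
255 - 0 = 255
255 - 0 = 255
Wildcard: 0.255.255.255


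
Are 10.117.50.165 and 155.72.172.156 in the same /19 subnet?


Mask: 255.255.224.0
10.117.50.165 AND mask = 10.117.32.0
155.72.172.156 AND mask = 155.72.160.0
No, different subnets (10.117.32.0 vs 155.72.160.0)


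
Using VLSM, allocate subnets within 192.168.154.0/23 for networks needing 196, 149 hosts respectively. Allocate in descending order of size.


196 hosts -> /24 (254 usable): 192.168.154.0/24
149 hosts -> /24 (254 usable): 192.168.155.0/24
Allocation: 192.168.154.0/24 (196 hosts, 254 usable); 192.168.155.0/24 (149 hosts, 254 usable)


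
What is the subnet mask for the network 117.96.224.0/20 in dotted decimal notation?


/20 means 20 network bits, 12 host bits
Binary: 11111111111111111111000000000000
Mask: 255.255.240.0


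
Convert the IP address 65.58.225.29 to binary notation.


65 = 01000001
58 = 00111010
225 = 11100001
29 = 00011101
Binary: 01000001.00111010.11100001.00011101


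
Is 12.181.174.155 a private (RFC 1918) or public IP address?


RFC 1918 private ranges:
  10.0.0.0/8 (10.0.0.0 - 10.255.255.255)
  172.16.0.0/12 (172.16.0.0 - 172.31.255.255)
  192.168.0.0/16 (192.168.0.0 - 192.168.255.255)
Public (not in any RFC 1918 range)


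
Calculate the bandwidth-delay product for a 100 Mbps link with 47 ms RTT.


BDP = bandwidth * RTT
= 100 Mbps * 47 ms
= 100 * 1e6 * 47 / 1000 bits
= 4700000 bits
= 587500 bytes
= 573.7305 KB
BDP = 4700000 bits (587500 bytes)


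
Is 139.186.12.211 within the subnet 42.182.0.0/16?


Subnet network: 42.182.0.0
Test IP AND mask: 139.186.0.0
No, 139.186.12.211 is not in 42.182.0.0/16


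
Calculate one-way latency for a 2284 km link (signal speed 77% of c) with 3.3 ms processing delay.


Speed = 0.77 * 3e5 km/s = 231000 km/s
Propagation delay = 2284 / 231000 = 0.0099 s = 9.8874 ms
Processing delay = 3.3 ms
Total one-way latency = 13.1874 ms


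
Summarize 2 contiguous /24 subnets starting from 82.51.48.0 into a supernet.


Original prefix: /24
Number of subnets: 2 = 2^1
New prefix = 24 - 1 = 23
Supernet: 82.51.48.0/23


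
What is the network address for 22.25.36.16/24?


IP:   00010110.00011001.00100100.00010000
Mask: 11111111.11111111.11111111.00000000
AND operation:
Net:  00010110.00011001.00100100.00000000
Network: 22.25.36.0/24


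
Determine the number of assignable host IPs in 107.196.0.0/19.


Host bits = 32 - 19 = 13
Total addresses = 2^13 = 8192
Usable = total - 2 (network and broadcast)
Usable hosts: 8190


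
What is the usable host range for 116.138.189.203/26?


Network: 116.138.189.192
Broadcast: 116.138.189.255
First usable = network + 1
Last usable = broadcast - 1
Range: 116.138.189.193 to 116.138.189.254


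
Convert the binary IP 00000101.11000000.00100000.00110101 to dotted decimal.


00000101 = 5
11000000 = 192
00100000 = 32
00110101 = 53
IP: 5.192.32.53


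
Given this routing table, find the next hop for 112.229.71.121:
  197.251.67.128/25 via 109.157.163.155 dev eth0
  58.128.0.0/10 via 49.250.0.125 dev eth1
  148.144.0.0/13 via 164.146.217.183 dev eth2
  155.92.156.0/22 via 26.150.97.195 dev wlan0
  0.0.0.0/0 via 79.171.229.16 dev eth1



Longest prefix match for 112.229.71.121:
  /25 197.251.67.128: no
  /10 58.128.0.0: no
  /13 148.144.0.0: no
  /22 155.92.156.0: no
  /0 0.0.0.0: MATCH
Selected: next-hop 79.171.229.16 via eth1 (matched /0)


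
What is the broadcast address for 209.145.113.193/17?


Network: 209.145.0.0/17
Host bits = 15
Set all host bits to 1:
Broadcast: 209.145.127.255


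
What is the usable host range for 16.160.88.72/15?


Network: 16.160.0.0
Broadcast: 16.161.255.255
First usable = network + 1
Last usable = broadcast - 1
Range: 16.160.0.1 to 16.161.255.254


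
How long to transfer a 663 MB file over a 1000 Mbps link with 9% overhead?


Effective throughput = 1000 * (1 - 9/100) = 910 Mbps
File size in Mb = 663 * 8 = 5304 Mb
Time = 5304 / 910
Time = 5.8286 seconds


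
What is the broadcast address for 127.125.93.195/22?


Network: 127.125.92.0/22
Host bits = 10
Set all host bits to 1:
Broadcast: 127.125.95.255


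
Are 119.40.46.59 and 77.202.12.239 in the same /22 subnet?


Mask: 255.255.252.0
119.40.46.59 AND mask = 119.40.44.0
77.202.12.239 AND mask = 77.202.12.0
No, different subnets (119.40.44.0 vs 77.202.12.0)


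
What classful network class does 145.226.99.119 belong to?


First octet: 145
Binary: 10010001
10xxxxxx -> Class B (128-191)
Class B, default mask 255.255.0.0 (/16)


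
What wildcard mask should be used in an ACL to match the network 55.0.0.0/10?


Subnet mask: 255.192.0.0
Wildcard = 255.255.255.255 - subnet mask
255 - 255 = 0
255 - 192 = 63
255 - 0 = 255
255 - 0 = 255
Wildcard: 0.63.255.255


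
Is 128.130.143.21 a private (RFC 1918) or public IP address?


RFC 1918 private ranges:
  10.0.0.0/8 (10.0.0.0 - 10.255.255.255)
  172.16.0.0/12 (172.16.0.0 - 172.31.255.255)
  192.168.0.0/16 (192.168.0.0 - 192.168.255.255)
Public (not in any RFC 1918 range)


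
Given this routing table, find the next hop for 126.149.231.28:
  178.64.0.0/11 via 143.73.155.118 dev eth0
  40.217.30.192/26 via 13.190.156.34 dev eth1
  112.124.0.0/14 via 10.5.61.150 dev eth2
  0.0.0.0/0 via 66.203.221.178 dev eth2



Longest prefix match for 126.149.231.28:
  /11 178.64.0.0: no
  /26 40.217.30.192: no
  /14 112.124.0.0: no
  /0 0.0.0.0: MATCH
Selected: next-hop 66.203.221.178 via eth2 (matched /0)


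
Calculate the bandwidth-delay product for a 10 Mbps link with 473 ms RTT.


BDP = bandwidth * RTT
= 10 Mbps * 473 ms
= 10 * 1e6 * 473 / 1000 bits
= 4730000 bits
= 591250 bytes
= 577.3926 KB
BDP = 4730000 bits (591250 bytes)


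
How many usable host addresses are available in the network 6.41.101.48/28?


Host bits = 32 - 28 = 4
Total addresses = 2^4 = 16
Usable = total - 2 (network and broadcast)
Usable hosts: 14


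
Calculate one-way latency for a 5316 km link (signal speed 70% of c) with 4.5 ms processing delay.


Speed = 0.7 * 3e5 km/s = 210000 km/s
Propagation delay = 5316 / 210000 = 0.0253 s = 25.3143 ms
Processing delay = 4.5 ms
Total one-way latency = 29.8143 ms


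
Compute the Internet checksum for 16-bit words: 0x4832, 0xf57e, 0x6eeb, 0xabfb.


Sum all words (with carry folding):
+ 0x4832 = 0x4832
+ 0xf57e = 0x3db1
+ 0x6eeb = 0xac9c
+ 0xabfb = 0x5898
One's complement: ~0x5898
Checksum = 0xa767


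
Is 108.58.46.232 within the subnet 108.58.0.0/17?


Subnet network: 108.58.0.0
Test IP AND mask: 108.58.0.0
Yes, 108.58.46.232 is in 108.58.0.0/17


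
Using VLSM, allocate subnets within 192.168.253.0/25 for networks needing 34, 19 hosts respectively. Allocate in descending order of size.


34 hosts -> /26 (62 usable): 192.168.253.0/26
19 hosts -> /27 (30 usable): 192.168.253.64/27
Allocation: 192.168.253.0/26 (34 hosts, 62 usable); 192.168.253.64/27 (19 hosts, 30 usable)


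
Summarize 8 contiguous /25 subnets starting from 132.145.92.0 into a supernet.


Original prefix: /25
Number of subnets: 8 = 2^3
New prefix = 25 - 3 = 22
Supernet: 132.145.92.0/22


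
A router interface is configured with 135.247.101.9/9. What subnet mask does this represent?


/9 means 9 network bits, 23 host bits
Binary: 11111111100000000000000000000000
Mask: 255.128.0.0


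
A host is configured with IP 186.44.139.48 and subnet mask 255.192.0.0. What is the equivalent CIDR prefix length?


Binary: 11111111.11000000.00000000.00000000
Count leading 1s
Prefix: /10


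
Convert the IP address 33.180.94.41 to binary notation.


33 = 00100001
180 = 10110100
94 = 01011110
41 = 00101001
Binary: 00100001.10110100.01011110.00101001


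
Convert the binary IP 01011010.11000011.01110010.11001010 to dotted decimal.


01011010 = 90
11000011 = 195
01110010 = 114
11001010 = 202
IP: 90.195.114.202


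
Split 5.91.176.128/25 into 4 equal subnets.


New prefix = 25 + 2 = 27
Each subnet has 32 addresses
  5.91.176.128/27
  5.91.176.160/27
  5.91.176.192/27
  5.91.176.224/27
Subnets: 5.91.176.128/27, 5.91.176.160/27, 5.91.176.192/27, 5.91.176.224/27


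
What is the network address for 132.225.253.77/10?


IP:   10000100.11100001.11111101.01001101
Mask: 11111111.11000000.00000000.00000000
AND operation:
Net:  10000100.11000000.00000000.00000000
Network: 132.192.0.0/10


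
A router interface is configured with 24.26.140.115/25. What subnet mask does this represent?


/25 means 25 network bits, 7 host bits
Binary: 11111111111111111111111110000000
Mask: 255.255.255.128


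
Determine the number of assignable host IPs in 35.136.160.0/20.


Host bits = 32 - 20 = 12
Total addresses = 2^12 = 4096
Usable = total - 2 (network and broadcast)
Usable hosts: 4094


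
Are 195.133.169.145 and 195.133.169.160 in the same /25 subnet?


Mask: 255.255.255.128
195.133.169.145 AND mask = 195.133.169.128
195.133.169.160 AND mask = 195.133.169.128
Yes, same subnet (195.133.169.128)


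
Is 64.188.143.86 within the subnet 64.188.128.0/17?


Subnet network: 64.188.128.0
Test IP AND mask: 64.188.128.0
Yes, 64.188.143.86 is in 64.188.128.0/17


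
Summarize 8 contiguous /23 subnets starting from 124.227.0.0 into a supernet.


Original prefix: /23
Number of subnets: 8 = 2^3
New prefix = 23 - 3 = 20
Supernet: 124.227.0.0/20


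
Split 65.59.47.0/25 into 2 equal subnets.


New prefix = 25 + 1 = 26
Each subnet has 64 addresses
  65.59.47.0/26
  65.59.47.64/26
Subnets: 65.59.47.0/26, 65.59.47.64/26


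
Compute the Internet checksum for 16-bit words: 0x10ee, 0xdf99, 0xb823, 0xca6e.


Sum all words (with carry folding):
+ 0x10ee = 0x10ee
+ 0xdf99 = 0xf087
+ 0xb823 = 0xa8ab
+ 0xca6e = 0x731a
One's complement: ~0x731a
Checksum = 0x8ce5


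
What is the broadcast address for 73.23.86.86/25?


Network: 73.23.86.0/25
Host bits = 7
Set all host bits to 1:
Broadcast: 73.23.86.127


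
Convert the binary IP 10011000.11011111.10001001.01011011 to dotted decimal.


10011000 = 152
11011111 = 223
10001001 = 137
01011011 = 91
IP: 152.223.137.91


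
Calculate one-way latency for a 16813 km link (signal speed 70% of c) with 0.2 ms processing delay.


Speed = 0.7 * 3e5 km/s = 210000 km/s
Propagation delay = 16813 / 210000 = 0.0801 s = 80.0619 ms
Processing delay = 0.2 ms
Total one-way latency = 80.2619 ms


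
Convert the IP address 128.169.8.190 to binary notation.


128 = 10000000
169 = 10101001
8 = 00001000
190 = 10111110
Binary: 10000000.10101001.00001000.10111110


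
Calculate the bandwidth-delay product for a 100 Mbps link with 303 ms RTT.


BDP = bandwidth * RTT
= 100 Mbps * 303 ms
= 100 * 1e6 * 303 / 1000 bits
= 30300000 bits
= 3787500 bytes
= 3698.7305 KB
BDP = 30300000 bits (3787500 bytes)


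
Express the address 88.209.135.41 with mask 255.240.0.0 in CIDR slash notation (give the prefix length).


Binary: 11111111.11110000.00000000.00000000
Count leading 1s
Prefix: /12


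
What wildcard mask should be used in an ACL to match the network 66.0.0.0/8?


Subnet mask: 255.0.0.0
Wildcard = 255.255.255.255 - subnet mask
255 - 255 = 0
255 - 0 = 255
255 - 0 = 255
255 - 0 = 255
Wildcard: 0.255.255.255


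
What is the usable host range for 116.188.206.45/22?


Network: 116.188.204.0
Broadcast: 116.188.207.255
First usable = network + 1
Last usable = broadcast - 1
Range: 116.188.204.1 to 116.188.207.254


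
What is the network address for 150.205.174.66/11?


IP:   10010110.11001101.10101110.01000010
Mask: 11111111.11100000.00000000.00000000
AND operation:
Net:  10010110.11000000.00000000.00000000
Network: 150.192.0.0/11


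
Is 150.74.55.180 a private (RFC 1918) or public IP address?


RFC 1918 private ranges:
  10.0.0.0/8 (10.0.0.0 - 10.255.255.255)
  172.16.0.0/12 (172.16.0.0 - 172.31.255.255)
  192.168.0.0/16 (192.168.0.0 - 192.168.255.255)
Public (not in any RFC 1918 range)


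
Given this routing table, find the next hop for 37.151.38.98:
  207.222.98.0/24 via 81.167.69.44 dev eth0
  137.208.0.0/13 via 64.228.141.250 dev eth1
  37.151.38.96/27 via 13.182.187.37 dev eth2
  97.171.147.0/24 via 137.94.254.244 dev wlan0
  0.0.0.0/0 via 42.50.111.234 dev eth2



Longest prefix match for 37.151.38.98:
  /24 207.222.98.0: no
  /13 137.208.0.0: no
  /27 37.151.38.96: MATCH
  /24 97.171.147.0: no
  /0 0.0.0.0: MATCH
Selected: next-hop 13.182.187.37 via eth2 (matched /27)


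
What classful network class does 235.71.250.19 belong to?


First octet: 235
Binary: 11101011
1110xxxx -> Class D (224-239)
Class D (multicast), default mask N/A


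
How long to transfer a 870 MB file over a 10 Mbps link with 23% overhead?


Effective throughput = 10 * (1 - 23/100) = 7.7 Mbps
File size in Mb = 870 * 8 = 6960 Mb
Time = 6960 / 7.7
Time = 903.8961 seconds


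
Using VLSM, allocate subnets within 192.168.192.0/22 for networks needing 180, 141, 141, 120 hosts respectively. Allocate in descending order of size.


180 hosts -> /24 (254 usable): 192.168.192.0/24
141 hosts -> /24 (254 usable): 192.168.193.0/24
141 hosts -> /24 (254 usable): 192.168.194.0/24
120 hosts -> /25 (126 usable): 192.168.195.0/25
Allocation: 192.168.192.0/24 (180 hosts, 254 usable); 192.168.193.0/24 (141 hosts, 254 usable); 192.168.194.0/24 (141 hosts, 254 usable); 192.168.195.0/25 (120 hosts, 126 usable)


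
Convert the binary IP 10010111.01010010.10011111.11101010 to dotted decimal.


10010111 = 151
01010010 = 82
10011111 = 159
11101010 = 234
IP: 151.82.159.234


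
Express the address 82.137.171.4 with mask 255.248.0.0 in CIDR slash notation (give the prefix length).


Binary: 11111111.11111000.00000000.00000000
Count leading 1s
Prefix: /13
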